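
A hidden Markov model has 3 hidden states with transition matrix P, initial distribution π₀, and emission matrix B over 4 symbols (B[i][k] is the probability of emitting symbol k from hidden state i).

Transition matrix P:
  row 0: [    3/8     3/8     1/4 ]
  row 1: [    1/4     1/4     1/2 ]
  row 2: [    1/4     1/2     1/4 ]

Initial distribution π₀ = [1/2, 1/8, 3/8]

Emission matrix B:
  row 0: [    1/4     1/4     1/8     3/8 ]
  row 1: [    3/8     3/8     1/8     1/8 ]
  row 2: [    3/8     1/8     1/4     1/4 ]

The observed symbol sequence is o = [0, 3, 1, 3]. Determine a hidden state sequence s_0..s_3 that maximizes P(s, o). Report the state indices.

t=0: δ = [1.250e-01, 4.688e-02, 1.406e-01]  (obs o_0=0)
t=1: δ = [1.758e-02, 8.789e-03, 8.789e-03]  ψ = [0, 2, 2]  (obs o_1=3)
t=2: δ = [1.648e-03, 2.472e-03, 5.493e-04]  ψ = [0, 0, 0]  (obs o_2=1)
t=3: δ = [2.317e-04, 7.725e-05, 3.090e-04]  ψ = [0, 0, 1]  (obs o_3=3)
backtrack: best end state = 2; path = [0, 0, 1, 2]

path = [0, 0, 1, 2]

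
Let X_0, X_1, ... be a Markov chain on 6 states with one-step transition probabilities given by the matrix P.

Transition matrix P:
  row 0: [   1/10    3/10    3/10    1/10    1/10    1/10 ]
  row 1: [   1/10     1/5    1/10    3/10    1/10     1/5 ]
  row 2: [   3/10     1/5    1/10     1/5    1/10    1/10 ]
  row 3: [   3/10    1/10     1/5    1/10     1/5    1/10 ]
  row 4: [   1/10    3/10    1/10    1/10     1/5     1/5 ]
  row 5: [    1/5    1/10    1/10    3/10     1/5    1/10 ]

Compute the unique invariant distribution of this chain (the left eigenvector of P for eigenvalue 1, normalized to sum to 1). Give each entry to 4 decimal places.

π = [0.1809, 0.2010, 0.1544, 0.1826, 0.1464, 0.1347]

Balance equations π_j = Σ_i π_i·P[i][j]:
  π_0 = 1/10·π_0 + 1/10·π_1 + 3/10·π_2 + 3/10·π_3 + 1/10·π_4 + 1/5·π_5
  π_1 = 3/10·π_0 + 1/5·π_1 + 1/5·π_2 + 1/10·π_3 + 3/10·π_4 + 1/10·π_5
  π_2 = 3/10·π_0 + 1/10·π_1 + 1/10·π_2 + 1/5·π_3 + 1/10·π_4 + 1/10·π_5
  π_3 = 1/10·π_0 + 3/10·π_1 + 1/5·π_2 + 1/10·π_3 + 1/10·π_4 + 3/10·π_5
  π_4 = 1/10·π_0 + 1/10·π_1 + 1/10·π_2 + 1/5·π_3 + 1/5·π_4 + 1/5·π_5
  normalize: π_0 + π_1 + π_2 + π_3 + π_4 + π_5 = 1
Solving the linear system gives exactly π = [2467/13639, 8224/40917, 6319/40917, 7471/40917, 5989/40917, 5513/40917].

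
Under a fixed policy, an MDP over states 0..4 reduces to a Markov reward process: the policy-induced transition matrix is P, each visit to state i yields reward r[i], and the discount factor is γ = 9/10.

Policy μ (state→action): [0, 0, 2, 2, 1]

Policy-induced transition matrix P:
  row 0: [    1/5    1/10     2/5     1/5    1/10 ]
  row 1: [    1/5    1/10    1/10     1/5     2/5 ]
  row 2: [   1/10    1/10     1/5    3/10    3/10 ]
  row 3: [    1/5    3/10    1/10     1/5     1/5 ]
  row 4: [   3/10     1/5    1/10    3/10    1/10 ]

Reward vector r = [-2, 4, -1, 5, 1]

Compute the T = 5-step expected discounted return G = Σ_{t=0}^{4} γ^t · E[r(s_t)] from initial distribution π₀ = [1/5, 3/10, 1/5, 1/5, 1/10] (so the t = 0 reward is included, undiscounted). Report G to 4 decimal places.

t=0: π = [0.2000, 0.3000, 0.2000, 0.2000, 0.1000], E[r] = 1.7000, γ^t·E[r] = 1.700000, running G = 1.700000
t=1: π = [0.1900, 0.1500, 0.1800, 0.2300, 0.2500], E[r] = 1.4400, γ^t·E[r] = 1.296000, running G = 2.996000
t=2: π = [0.2070, 0.1710, 0.1750, 0.2430, 0.2040], E[r] = 1.5140, γ^t·E[r] = 1.226340, running G = 4.222340
t=3: π = [0.2029, 0.1690, 0.1796, 0.2379, 0.2106], E[r] = 1.4907, γ^t·E[r] = 1.086720, running G = 5.309060
t=4: π = [0.2031, 0.1686, 0.1788, 0.2390, 0.2104], E[r] = 1.4950, γ^t·E[r] = 0.980896, running G = 6.289956

G = 6.2900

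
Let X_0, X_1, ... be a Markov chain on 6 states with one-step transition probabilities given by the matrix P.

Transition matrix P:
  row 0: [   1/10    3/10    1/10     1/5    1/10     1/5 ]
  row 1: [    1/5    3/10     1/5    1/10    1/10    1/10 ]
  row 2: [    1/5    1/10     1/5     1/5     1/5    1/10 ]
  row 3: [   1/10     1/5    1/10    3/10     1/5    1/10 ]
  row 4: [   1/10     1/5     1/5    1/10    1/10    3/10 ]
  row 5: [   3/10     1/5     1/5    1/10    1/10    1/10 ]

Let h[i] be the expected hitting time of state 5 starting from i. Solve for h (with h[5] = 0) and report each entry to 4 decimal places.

h = [6.4024, 7.0356, 6.8942, 6.9645, 5.6918, 0.0000]

First-step conditioning: h[5] = 0; for i ≠ 5, h[i] = 1 + Σ_k P[i][k]·h[k].
  h[0] = 1 + 1/10·h[0] + 3/10·h[1] + 1/10·h[2] + 1/5·h[3] + 1/10·h[4]
  h[1] = 1 + 1/5·h[0] + 3/10·h[1] + 1/5·h[2] + 1/10·h[3] + 1/10·h[4]
  h[2] = 1 + 1/5·h[0] + 1/10·h[1] + 1/5·h[2] + 1/5·h[3] + 1/5·h[4]
  h[3] = 1 + 1/10·h[0] + 1/5·h[1] + 1/10·h[2] + 3/10·h[3] + 1/5·h[4]
  h[4] = 1 + 1/10·h[0] + 1/5·h[1] + 1/5·h[2] + 1/10·h[3] + 1/10·h[4]
Solving the 5×5 linear system over states ≠ 5 gives exactly h = [525/82, 3750/533, 44095/6396, 44545/6396, 12135/2132, 0] (h[5] = 0 is the target).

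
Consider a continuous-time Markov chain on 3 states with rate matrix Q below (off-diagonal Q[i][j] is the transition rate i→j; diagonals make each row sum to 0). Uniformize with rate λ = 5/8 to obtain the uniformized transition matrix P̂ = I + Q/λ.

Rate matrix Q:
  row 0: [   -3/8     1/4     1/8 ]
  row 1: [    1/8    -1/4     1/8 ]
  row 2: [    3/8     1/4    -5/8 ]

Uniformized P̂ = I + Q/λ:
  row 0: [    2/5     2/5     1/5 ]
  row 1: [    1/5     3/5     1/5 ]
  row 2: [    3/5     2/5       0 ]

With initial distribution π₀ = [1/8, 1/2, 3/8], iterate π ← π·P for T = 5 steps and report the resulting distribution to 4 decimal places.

π = [0.3334, 0.5000, 0.1666]

t=0: π = [0.1250, 0.5000, 0.3750]
t=1: π = [0.3750, 0.5000, 0.1250]
t=2: π = [0.3250, 0.5000, 0.1750]
t=3: π = [0.3350, 0.5000, 0.1650]
t=4: π = [0.3330, 0.5000, 0.1670]
t=5: π = [0.3334, 0.5000, 0.1666]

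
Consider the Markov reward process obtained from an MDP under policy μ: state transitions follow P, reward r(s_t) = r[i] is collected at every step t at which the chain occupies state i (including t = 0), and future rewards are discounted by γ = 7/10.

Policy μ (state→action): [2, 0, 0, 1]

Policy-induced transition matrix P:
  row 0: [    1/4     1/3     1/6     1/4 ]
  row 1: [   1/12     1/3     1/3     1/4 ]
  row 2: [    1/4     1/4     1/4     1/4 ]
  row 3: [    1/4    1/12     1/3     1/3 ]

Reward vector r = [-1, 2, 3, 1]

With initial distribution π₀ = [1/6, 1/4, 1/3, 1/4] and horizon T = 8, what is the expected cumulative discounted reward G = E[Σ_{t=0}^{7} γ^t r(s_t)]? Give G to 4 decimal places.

t=0: π = [0.1667, 0.2500, 0.3333, 0.2500], E[r] = 1.5833, γ^t·E[r] = 1.583333, running G = 1.583333
t=1: π = [0.2083, 0.2431, 0.2778, 0.2708], E[r] = 1.3819, γ^t·E[r] = 0.967361, running G = 2.550694
t=2: π = [0.2095, 0.2425, 0.2755, 0.2726], E[r] = 1.3744, γ^t·E[r] = 0.673466, running G = 3.224161
t=3: π = [0.2096, 0.2422, 0.2755, 0.2727], E[r] = 1.3740, γ^t·E[r] = 0.471278, running G = 3.695439
t=4: π = [0.2096, 0.2422, 0.2754, 0.2727], E[r] = 1.3738, γ^t·E[r] = 0.329859, running G = 4.025297
t=5: π = [0.2096, 0.2422, 0.2754, 0.2727], E[r] = 1.3738, γ^t·E[r] = 0.230897, running G = 4.256194
t=6: π = [0.2096, 0.2422, 0.2754, 0.2727], E[r] = 1.3738, γ^t·E[r] = 0.161628, running G = 4.417822
t=7: π = [0.2096, 0.2422, 0.2754, 0.2727], E[r] = 1.3738, γ^t·E[r] = 0.113139, running G = 4.530961

G = 4.5310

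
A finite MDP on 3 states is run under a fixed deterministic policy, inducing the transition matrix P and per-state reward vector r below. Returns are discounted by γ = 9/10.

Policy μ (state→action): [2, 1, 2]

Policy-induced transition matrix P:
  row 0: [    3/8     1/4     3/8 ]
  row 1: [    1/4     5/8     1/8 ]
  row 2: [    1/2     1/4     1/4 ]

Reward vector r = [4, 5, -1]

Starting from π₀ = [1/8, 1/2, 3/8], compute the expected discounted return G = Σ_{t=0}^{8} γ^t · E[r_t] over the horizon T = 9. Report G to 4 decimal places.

t=0: π = [0.1250, 0.5000, 0.3750], E[r] = 2.6250, γ^t·E[r] = 2.625000, running G = 2.625000
t=1: π = [0.3594, 0.4375, 0.2031], E[r] = 3.4219, γ^t·E[r] = 3.079688, running G = 5.704688
t=2: π = [0.3457, 0.4141, 0.2402], E[r] = 3.2129, γ^t·E[r] = 2.602441, running G = 8.307129
t=3: π = [0.3533, 0.4053, 0.2415], E[r] = 3.1980, γ^t·E[r] = 2.331341, running G = 10.638469
t=4: π = [0.3545, 0.4020, 0.2435], E[r] = 3.1845, γ^t·E[r] = 2.089337, running G = 12.727806
t=5: π = [0.3552, 0.4007, 0.2441], E[r] = 3.1804, γ^t·E[r] = 1.877995, running G = 14.605801
t=6: π = [0.3554, 0.4003, 0.2443], E[r] = 3.1787, γ^t·E[r] = 1.689317, running G = 16.295118
t=7: π = [0.3555, 0.4001, 0.2444], E[r] = 3.1781, γ^t·E[r] = 1.520096, running G = 17.815214
t=8: π = [0.3555, 0.4000, 0.2444], E[r] = 3.1779, γ^t·E[r] = 1.367988, running G = 19.183202

G = 19.1832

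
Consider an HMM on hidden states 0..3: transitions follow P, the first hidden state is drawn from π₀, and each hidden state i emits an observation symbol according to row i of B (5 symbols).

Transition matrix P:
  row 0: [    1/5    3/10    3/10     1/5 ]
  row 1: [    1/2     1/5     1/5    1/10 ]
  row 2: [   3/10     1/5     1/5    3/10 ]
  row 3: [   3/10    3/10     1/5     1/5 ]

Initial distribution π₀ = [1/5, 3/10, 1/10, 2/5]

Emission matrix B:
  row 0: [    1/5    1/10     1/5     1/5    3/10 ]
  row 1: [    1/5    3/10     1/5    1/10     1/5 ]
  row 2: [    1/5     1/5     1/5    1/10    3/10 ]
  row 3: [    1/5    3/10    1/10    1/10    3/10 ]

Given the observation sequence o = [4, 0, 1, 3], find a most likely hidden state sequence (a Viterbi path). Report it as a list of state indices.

path = [3, 0, 1, 0]

t=0: δ = [6.000e-02, 6.000e-02, 3.000e-02, 1.200e-01]  (obs o_0=4)
t=1: δ = [7.200e-03, 7.200e-03, 4.800e-03, 4.800e-03]  ψ = [3, 3, 3, 3]  (obs o_1=0)
t=2: δ = [3.600e-04, 6.480e-04, 4.320e-04, 4.320e-04]  ψ = [1, 0, 0, 0]  (obs o_2=1)
t=3: δ = [6.480e-05, 1.296e-05, 1.296e-05, 1.296e-05]  ψ = [1, 1, 1, 2]  (obs o_3=3)
backtrack: best end state = 0; path = [3, 0, 1, 0]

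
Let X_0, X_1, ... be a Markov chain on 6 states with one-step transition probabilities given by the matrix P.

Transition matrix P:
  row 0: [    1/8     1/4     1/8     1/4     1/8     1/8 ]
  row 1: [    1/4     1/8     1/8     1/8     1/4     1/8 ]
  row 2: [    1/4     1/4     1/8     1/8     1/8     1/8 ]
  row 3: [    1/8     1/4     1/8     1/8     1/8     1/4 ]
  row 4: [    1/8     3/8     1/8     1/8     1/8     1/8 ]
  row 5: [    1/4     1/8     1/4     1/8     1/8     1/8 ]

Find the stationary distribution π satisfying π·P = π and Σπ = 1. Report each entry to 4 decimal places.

Balance equations π_j = Σ_i π_i·P[i][j]:
  π_0 = 1/8·π_0 + 1/4·π_1 + 1/4·π_2 + 1/8·π_3 + 1/8·π_4 + 1/4·π_5
  π_1 = 1/4·π_0 + 1/8·π_1 + 1/4·π_2 + 1/4·π_3 + 3/8·π_4 + 1/8·π_5
  π_2 = 1/8·π_0 + 1/8·π_1 + 1/8·π_2 + 1/8·π_3 + 1/8·π_4 + 1/4·π_5
  π_3 = 1/4·π_0 + 1/8·π_1 + 1/8·π_2 + 1/8·π_3 + 1/8·π_4 + 1/8·π_5
  π_4 = 1/8·π_0 + 1/4·π_1 + 1/8·π_2 + 1/8·π_3 + 1/8·π_4 + 1/8·π_5
  normalize: π_0 + π_1 + π_2 + π_3 + π_4 + π_5 = 1
Solving the linear system gives exactly π = [7825/41463, 9257/41463, 5927/41463, 6161/41463, 6340/41463, 5953/41463].

π = [0.1887, 0.2233, 0.1429, 0.1486, 0.1529, 0.1436]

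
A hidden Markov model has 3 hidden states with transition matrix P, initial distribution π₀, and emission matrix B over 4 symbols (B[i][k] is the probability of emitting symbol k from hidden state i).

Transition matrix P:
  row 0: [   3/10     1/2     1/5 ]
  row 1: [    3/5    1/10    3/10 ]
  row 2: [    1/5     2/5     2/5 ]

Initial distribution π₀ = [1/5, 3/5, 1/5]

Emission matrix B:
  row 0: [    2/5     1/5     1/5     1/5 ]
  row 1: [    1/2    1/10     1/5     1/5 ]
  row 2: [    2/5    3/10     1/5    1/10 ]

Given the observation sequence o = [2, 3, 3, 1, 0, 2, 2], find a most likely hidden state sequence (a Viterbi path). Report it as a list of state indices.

t=0: δ = [4.000e-02, 1.200e-01, 4.000e-02]  (obs o_0=2)
t=1: δ = [1.440e-02, 4.000e-03, 3.600e-03]  ψ = [1, 0, 1]  (obs o_1=3)
t=2: δ = [8.640e-04, 1.440e-03, 2.880e-04]  ψ = [0, 0, 0]  (obs o_2=3)
t=3: δ = [1.728e-04, 4.320e-05, 1.296e-04]  ψ = [1, 0, 1]  (obs o_3=1)
t=4: δ = [2.074e-05, 4.320e-05, 2.074e-05]  ψ = [0, 0, 2]  (obs o_4=0)
t=5: δ = [5.184e-06, 2.074e-06, 2.592e-06]  ψ = [1, 0, 1]  (obs o_5=2)
t=6: δ = [3.110e-07, 5.184e-07, 2.074e-07]  ψ = [0, 0, 0]  (obs o_6=2)
backtrack: best end state = 1; path = [1, 0, 1, 0, 1, 0, 1]

path = [1, 0, 1, 0, 1, 0, 1]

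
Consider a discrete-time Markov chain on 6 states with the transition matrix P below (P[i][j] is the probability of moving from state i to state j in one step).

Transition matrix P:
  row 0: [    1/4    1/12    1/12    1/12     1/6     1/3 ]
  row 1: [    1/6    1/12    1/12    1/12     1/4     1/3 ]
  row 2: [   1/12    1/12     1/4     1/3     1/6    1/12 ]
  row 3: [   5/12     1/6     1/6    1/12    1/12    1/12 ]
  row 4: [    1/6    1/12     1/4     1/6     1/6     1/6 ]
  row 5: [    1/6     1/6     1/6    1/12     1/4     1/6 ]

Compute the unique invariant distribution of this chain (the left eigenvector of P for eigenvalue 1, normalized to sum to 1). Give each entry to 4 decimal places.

π = [0.2048, 0.1112, 0.1695, 0.1407, 0.1803, 0.1935]

Balance equations π_j = Σ_i π_i·P[i][j]:
  π_0 = 1/4·π_0 + 1/6·π_1 + 1/12·π_2 + 5/12·π_3 + 1/6·π_4 + 1/6·π_5
  π_1 = 1/12·π_0 + 1/12·π_1 + 1/12·π_2 + 1/6·π_3 + 1/12·π_4 + 1/6·π_5
  π_2 = 1/12·π_0 + 1/12·π_1 + 1/4·π_2 + 1/6·π_3 + 1/4·π_4 + 1/6·π_5
  π_3 = 1/12·π_0 + 1/12·π_1 + 1/3·π_2 + 1/12·π_3 + 1/6·π_4 + 1/12·π_5
  π_4 = 1/6·π_0 + 1/4·π_1 + 1/6·π_2 + 1/12·π_3 + 1/6·π_4 + 1/4·π_5
  normalize: π_0 + π_1 + π_2 + π_3 + π_4 + π_5 = 1
Solving the linear system gives exactly π = [6385/31178, 6933/62356, 21137/124712, 17551/124712, 22489/124712, 3447/17816].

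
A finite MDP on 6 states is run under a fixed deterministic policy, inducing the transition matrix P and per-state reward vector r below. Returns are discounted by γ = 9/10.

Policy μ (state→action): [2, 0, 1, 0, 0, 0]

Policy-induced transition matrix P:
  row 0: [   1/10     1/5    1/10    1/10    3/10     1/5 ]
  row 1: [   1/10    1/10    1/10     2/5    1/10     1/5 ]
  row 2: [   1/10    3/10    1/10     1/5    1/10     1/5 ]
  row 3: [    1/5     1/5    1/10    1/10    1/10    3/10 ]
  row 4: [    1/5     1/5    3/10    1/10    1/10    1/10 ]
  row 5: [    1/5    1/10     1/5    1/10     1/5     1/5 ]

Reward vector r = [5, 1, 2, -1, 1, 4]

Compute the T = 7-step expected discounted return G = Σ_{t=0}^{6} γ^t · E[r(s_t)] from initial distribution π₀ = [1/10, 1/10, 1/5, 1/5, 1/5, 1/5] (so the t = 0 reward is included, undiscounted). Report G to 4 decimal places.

G = 10.3965

t=0: π = [0.1000, 0.1000, 0.2000, 0.2000, 0.2000, 0.2000], E[r] = 1.8000, γ^t·E[r] = 1.800000, running G = 1.800000
t=1: π = [0.1600, 0.1900, 0.1600, 0.1500, 0.1400, 0.2000], E[r] = 2.1000, γ^t·E[r] = 1.890000, running G = 3.690000
t=2: π = [0.1490, 0.1770, 0.1480, 0.1730, 0.1520, 0.2010], E[r] = 2.0010, γ^t·E[r] = 1.620810, running G = 5.310810
t=3: π = [0.1526, 0.1770, 0.1505, 0.1679, 0.1499, 0.2021], E[r] = 2.0314, γ^t·E[r] = 1.480891, running G = 6.791701
t=4: π = [0.1520, 0.1771, 0.1502, 0.1682, 0.1507, 0.2018], E[r] = 2.0273, γ^t·E[r] = 1.330079, running G = 8.121779
t=5: π = [0.1521, 0.1771, 0.1503, 0.1682, 0.1506, 0.2017], E[r] = 2.0275, γ^t·E[r] = 1.197220, running G = 9.318999
t=6: π = [0.1520, 0.1771, 0.1503, 0.1682, 0.1506, 0.2018], E[r] = 2.0274, γ^t·E[r] = 1.077452, running G = 10.396451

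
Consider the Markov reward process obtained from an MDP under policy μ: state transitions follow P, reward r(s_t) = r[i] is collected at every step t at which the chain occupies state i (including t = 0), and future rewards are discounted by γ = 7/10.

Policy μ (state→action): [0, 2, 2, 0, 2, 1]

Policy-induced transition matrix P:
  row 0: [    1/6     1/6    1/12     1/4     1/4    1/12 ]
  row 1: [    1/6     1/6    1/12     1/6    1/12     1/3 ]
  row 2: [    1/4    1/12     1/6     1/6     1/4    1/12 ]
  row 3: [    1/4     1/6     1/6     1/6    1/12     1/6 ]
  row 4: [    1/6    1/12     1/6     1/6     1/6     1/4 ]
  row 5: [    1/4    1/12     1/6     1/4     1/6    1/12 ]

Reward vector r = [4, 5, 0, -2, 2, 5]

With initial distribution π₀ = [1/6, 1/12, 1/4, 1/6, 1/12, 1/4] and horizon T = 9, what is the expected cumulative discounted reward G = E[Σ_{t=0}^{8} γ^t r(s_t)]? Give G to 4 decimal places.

G = 6.9525

t=0: π = [0.1667, 0.0833, 0.2500, 0.1667, 0.0833, 0.2500], E[r] = 2.1667, γ^t·E[r] = 2.166667, running G = 2.166667
t=1: π = [0.2222, 0.1181, 0.1458, 0.2014, 0.1806, 0.1319], E[r] = 2.0972, γ^t·E[r] = 1.468056, running G = 3.634722
t=2: π = [0.2066, 0.1285, 0.1383, 0.1962, 0.1707, 0.1597], E[r] = 2.2164, γ^t·E[r] = 1.086053, running G = 4.720775
t=3: π = [0.2079, 0.1276, 0.1387, 0.1972, 0.1684, 0.1603], E[r] = 2.2130, γ^t·E[r] = 0.759063, running G = 5.479838
t=4: π = [0.2080, 0.1277, 0.1387, 0.1973, 0.1685, 0.1597], E[r] = 2.2116, γ^t·E[r] = 0.531000, running G = 6.010839
t=5: π = [0.2080, 0.1278, 0.1387, 0.1973, 0.1685, 0.1598], E[r] = 2.2120, γ^t·E[r] = 0.371767, running G = 6.382606
t=6: π = [0.2080, 0.1278, 0.1387, 0.1973, 0.1685, 0.1598], E[r] = 2.2120, γ^t·E[r] = 0.260237, running G = 6.642842
t=7: π = [0.2080, 0.1278, 0.1387, 0.1973, 0.1685, 0.1598], E[r] = 2.2120, γ^t·E[r] = 0.182165, running G = 6.825008
t=8: π = [0.2080, 0.1278, 0.1387, 0.1973, 0.1685, 0.1598], E[r] = 2.2120, γ^t·E[r] = 0.127516, running G = 6.952523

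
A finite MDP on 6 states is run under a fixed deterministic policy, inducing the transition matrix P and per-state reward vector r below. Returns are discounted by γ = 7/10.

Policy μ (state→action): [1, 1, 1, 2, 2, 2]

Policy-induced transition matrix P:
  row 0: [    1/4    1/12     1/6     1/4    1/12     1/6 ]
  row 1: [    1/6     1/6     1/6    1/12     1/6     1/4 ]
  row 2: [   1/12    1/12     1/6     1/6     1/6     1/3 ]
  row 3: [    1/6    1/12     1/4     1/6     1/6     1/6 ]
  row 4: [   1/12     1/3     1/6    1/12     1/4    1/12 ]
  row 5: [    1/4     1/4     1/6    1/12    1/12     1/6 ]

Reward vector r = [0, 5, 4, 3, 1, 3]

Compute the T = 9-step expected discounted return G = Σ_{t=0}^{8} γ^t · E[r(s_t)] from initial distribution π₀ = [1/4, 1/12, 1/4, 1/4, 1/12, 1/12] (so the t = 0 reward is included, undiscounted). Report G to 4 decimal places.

t=0: π = [0.2500, 0.0833, 0.2500, 0.2500, 0.0833, 0.0833], E[r] = 2.5000, γ^t·E[r] = 2.500000, running G = 2.500000
t=1: π = [0.1667, 0.1250, 0.1875, 0.1667, 0.1458, 0.2083], E[r] = 2.6458, γ^t·E[r] = 1.852083, running G = 4.352083
t=2: π = [0.1701, 0.1649, 0.1806, 0.1406, 0.1476, 0.1962], E[r] = 2.7049, γ^t·E[r] = 1.325382, running G = 5.677465
t=3: π = [0.1698, 0.1667, 0.1784, 0.1385, 0.1484, 0.1982], E[r] = 2.7053, γ^t·E[r] = 0.927916, running G = 6.605382
t=4: π = [0.1701, 0.1674, 0.1782, 0.1380, 0.1484, 0.1979], E[r] = 2.7059, γ^t·E[r] = 0.649686, running G = 7.255068
t=5: π = [0.1701, 0.1674, 0.1782, 0.1380, 0.1484, 0.1980], E[r] = 2.7058, γ^t·E[r] = 0.454764, running G = 7.709831
t=6: π = [0.1701, 0.1674, 0.1782, 0.1380, 0.1484, 0.1979], E[r] = 2.7058, γ^t·E[r] = 0.318334, running G = 8.028165
t=7: π = [0.1701, 0.1674, 0.1782, 0.1380, 0.1484, 0.1979], E[r] = 2.7058, γ^t·E[r] = 0.222833, running G = 8.250999
t=8: π = [0.1701, 0.1674, 0.1782, 0.1380, 0.1484, 0.1979], E[r] = 2.7058, γ^t·E[r] = 0.155983, running G = 8.406982

G = 8.4070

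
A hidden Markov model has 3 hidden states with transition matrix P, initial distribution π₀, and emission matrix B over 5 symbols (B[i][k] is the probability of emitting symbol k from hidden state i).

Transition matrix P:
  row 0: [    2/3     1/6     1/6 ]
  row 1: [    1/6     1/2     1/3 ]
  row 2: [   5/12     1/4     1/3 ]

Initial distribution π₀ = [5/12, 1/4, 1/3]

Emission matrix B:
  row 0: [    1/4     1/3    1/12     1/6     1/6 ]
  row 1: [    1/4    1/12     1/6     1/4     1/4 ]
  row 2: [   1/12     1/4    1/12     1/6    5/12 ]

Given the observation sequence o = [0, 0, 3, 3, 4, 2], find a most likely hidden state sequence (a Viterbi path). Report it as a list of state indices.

t=0: δ = [1.042e-01, 6.250e-02, 2.778e-02]  (obs o_0=0)
t=1: δ = [1.736e-02, 7.812e-03, 1.736e-03]  ψ = [0, 1, 1]  (obs o_1=0)
t=2: δ = [1.929e-03, 9.766e-04, 4.823e-04]  ψ = [0, 1, 0]  (obs o_2=3)
t=3: δ = [2.143e-04, 1.221e-04, 5.425e-05]  ψ = [0, 1, 1]  (obs o_3=3)
t=4: δ = [2.381e-05, 1.526e-05, 1.695e-05]  ψ = [0, 1, 1]  (obs o_4=4)
t=5: δ = [1.323e-06, 1.272e-06, 4.710e-07]  ψ = [0, 1, 2]  (obs o_5=2)
backtrack: best end state = 0; path = [0, 0, 0, 0, 0, 0]

path = [0, 0, 0, 0, 0, 0]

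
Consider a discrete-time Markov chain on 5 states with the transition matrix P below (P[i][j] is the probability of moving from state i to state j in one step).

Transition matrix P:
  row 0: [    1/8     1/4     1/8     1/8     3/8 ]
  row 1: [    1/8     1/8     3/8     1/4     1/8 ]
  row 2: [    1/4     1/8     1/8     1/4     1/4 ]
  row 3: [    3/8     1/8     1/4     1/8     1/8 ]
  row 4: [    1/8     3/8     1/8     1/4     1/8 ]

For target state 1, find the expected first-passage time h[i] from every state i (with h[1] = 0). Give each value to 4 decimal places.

First-step conditioning: h[1] = 0; for i ≠ 1, h[i] = 1 + Σ_k P[i][k]·h[k].
  h[0] = 1 + 1/8·h[0] + 1/8·h[2] + 1/8·h[3] + 3/8·h[4]
  h[2] = 1 + 1/4·h[0] + 1/8·h[2] + 1/4·h[3] + 1/4·h[4]
  h[3] = 1 + 3/8·h[0] + 1/4·h[2] + 1/8·h[3] + 1/8·h[4]
  h[4] = 1 + 1/8·h[0] + 1/8·h[2] + 1/4·h[3] + 1/8·h[4]
Solving the 4×4 linear system over states ≠ 1 gives exactly h = [647/156, 0, 187/39, 29/6, 593/156] (h[1] = 0 is the target).

h = [4.1474, 0.0000, 4.7949, 4.8333, 3.8013]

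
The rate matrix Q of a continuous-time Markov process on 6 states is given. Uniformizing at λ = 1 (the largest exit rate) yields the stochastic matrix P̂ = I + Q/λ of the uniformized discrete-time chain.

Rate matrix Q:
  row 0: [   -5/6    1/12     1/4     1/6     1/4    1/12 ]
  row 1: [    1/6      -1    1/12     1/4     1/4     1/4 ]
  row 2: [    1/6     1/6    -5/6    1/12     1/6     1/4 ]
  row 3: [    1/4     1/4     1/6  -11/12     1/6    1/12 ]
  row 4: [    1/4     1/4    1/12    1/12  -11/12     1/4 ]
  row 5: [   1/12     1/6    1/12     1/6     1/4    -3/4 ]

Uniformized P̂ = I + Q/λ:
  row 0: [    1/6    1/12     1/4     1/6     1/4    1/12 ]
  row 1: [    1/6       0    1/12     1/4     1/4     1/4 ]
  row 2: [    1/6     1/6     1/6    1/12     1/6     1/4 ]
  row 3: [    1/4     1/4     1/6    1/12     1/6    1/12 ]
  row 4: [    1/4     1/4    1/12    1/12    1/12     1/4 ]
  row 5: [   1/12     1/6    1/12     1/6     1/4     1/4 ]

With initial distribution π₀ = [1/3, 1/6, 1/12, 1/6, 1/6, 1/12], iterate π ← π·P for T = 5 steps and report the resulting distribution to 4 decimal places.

π = [0.1781, 0.1539, 0.1360, 0.1403, 0.1946, 0.1970]

t=0: π = [0.3333, 0.1667, 0.0833, 0.1667, 0.1667, 0.0833]
t=1: π = [0.1875, 0.1389, 0.1597, 0.1458, 0.2014, 0.1667]
t=2: π = [0.1817, 0.1568, 0.1400, 0.1360, 0.1910, 0.1944]
t=3: π = [0.1777, 0.1526, 0.1366, 0.1408, 0.1952, 0.1970]
t=4: π = [0.1782, 0.1544, 0.1361, 0.1400, 0.1944, 0.1969]
t=5: π = [0.1781, 0.1539, 0.1360, 0.1403, 0.1946, 0.1970]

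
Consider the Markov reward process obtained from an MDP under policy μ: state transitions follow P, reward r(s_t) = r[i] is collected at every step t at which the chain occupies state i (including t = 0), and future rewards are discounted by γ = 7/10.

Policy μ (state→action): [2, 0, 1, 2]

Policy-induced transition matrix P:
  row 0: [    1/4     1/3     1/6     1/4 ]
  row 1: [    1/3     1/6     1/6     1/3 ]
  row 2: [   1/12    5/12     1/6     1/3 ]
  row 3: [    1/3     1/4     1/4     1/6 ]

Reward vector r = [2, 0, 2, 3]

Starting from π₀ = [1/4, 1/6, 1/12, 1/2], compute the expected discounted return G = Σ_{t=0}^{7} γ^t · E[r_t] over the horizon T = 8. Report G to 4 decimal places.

G = 5.8041

t=0: π = [0.2500, 0.1667, 0.0833, 0.5000], E[r] = 2.1667, γ^t·E[r] = 2.166667, running G = 2.166667
t=1: π = [0.2917, 0.2708, 0.2083, 0.2292], E[r] = 1.6875, γ^t·E[r] = 1.181250, running G = 3.347917
t=2: π = [0.2569, 0.2865, 0.1858, 0.2708], E[r] = 1.6979, γ^t·E[r] = 0.831979, running G = 4.179896
t=3: π = [0.2655, 0.2785, 0.1892, 0.2668], E[r] = 1.7098, γ^t·E[r] = 0.586455, running G = 4.766350
t=4: π = [0.2639, 0.2805, 0.1889, 0.2667], E[r] = 1.7058, γ^t·E[r] = 0.409572, running G = 5.175922
t=5: π = [0.2641, 0.2801, 0.1889, 0.2669], E[r] = 1.7067, γ^t·E[r] = 0.286841, running G = 5.462763
t=6: π = [0.2641, 0.2802, 0.1889, 0.2668], E[r] = 1.7065, γ^t·E[r] = 0.200773, running G = 5.663536
t=7: π = [0.2641, 0.2801, 0.1889, 0.2669], E[r] = 1.7066, γ^t·E[r] = 0.140542, running G = 5.804078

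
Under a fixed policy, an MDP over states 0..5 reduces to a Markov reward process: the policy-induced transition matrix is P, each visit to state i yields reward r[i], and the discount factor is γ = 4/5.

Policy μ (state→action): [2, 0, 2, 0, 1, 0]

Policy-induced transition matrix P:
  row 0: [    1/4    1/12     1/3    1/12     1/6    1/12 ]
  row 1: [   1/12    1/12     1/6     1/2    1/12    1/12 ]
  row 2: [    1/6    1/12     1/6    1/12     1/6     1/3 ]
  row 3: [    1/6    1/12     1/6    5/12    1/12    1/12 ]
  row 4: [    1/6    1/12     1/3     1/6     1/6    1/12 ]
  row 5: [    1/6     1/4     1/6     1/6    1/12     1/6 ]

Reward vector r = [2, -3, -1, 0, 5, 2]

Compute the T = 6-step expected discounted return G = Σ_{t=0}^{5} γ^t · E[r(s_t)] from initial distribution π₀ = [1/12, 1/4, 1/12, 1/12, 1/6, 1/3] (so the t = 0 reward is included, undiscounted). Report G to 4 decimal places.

G = 2.6040

t=0: π = [0.0833, 0.2500, 0.0833, 0.0833, 0.1667, 0.3333], E[r] = 0.8333, γ^t·E[r] = 0.833333, running G = 0.833333
t=1: π = [0.1528, 0.1389, 0.2083, 0.2569, 0.1111, 0.1319], E[r] = 0.5000, γ^t·E[r] = 0.400000, running G = 1.233333
t=2: π = [0.1678, 0.1053, 0.2106, 0.2471, 0.1227, 0.1464], E[r] = 0.7153, γ^t·E[r] = 0.457778, running G = 1.691111
t=3: π = [0.1719, 0.1077, 0.2151, 0.2320, 0.1251, 0.1482], E[r] = 0.7273, γ^t·E[r] = 0.372395, running G = 2.063506
t=4: π = [0.1720, 0.1080, 0.2162, 0.2283, 0.1260, 0.1495], E[r] = 0.7327, γ^t·E[r] = 0.300112, running G = 2.363618
t=5: π = [0.1720, 0.1082, 0.2163, 0.2274, 0.1262, 0.1498], E[r] = 0.7335, γ^t·E[r] = 0.240352, running G = 2.603971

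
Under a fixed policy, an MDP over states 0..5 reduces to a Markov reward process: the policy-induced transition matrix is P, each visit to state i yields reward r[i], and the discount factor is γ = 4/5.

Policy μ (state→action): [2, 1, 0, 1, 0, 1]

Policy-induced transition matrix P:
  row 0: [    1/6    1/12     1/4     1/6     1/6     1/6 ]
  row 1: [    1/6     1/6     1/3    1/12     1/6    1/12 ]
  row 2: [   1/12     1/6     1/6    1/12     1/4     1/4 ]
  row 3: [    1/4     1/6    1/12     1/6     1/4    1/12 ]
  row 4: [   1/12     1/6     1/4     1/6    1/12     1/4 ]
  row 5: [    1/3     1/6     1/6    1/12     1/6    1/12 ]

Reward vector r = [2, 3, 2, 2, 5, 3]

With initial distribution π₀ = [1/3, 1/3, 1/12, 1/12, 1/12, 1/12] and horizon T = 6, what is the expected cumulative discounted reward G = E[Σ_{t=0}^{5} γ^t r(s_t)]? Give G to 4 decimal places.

G = 10.3072

t=0: π = [0.3333, 0.3333, 0.0833, 0.0833, 0.0833, 0.0833], E[r] = 2.6667, γ^t·E[r] = 2.666667, running G = 2.666667
t=1: π = [0.1736, 0.1389, 0.2500, 0.1250, 0.1736, 0.1389], E[r] = 2.7986, γ^t·E[r] = 2.238889, running G = 4.905556
t=2: π = [0.1649, 0.1522, 0.2083, 0.1227, 0.1834, 0.1684], E[r] = 2.8709, γ^t·E[r] = 1.837407, running G = 6.742963
t=3: π = [0.1723, 0.1529, 0.2108, 0.1226, 0.1790, 0.1624], E[r] = 2.8522, γ^t·E[r] = 1.460321, running G = 8.203284
t=4: π = [0.1715, 0.1523, 0.2112, 0.1228, 0.1795, 0.1627], E[r] = 2.8536, γ^t·E[r] = 1.168828, running G = 9.372112
t=5: π = [0.1714, 0.1524, 0.2111, 0.1228, 0.1795, 0.1627], E[r] = 2.8537, γ^t·E[r] = 0.935116, running G = 10.307228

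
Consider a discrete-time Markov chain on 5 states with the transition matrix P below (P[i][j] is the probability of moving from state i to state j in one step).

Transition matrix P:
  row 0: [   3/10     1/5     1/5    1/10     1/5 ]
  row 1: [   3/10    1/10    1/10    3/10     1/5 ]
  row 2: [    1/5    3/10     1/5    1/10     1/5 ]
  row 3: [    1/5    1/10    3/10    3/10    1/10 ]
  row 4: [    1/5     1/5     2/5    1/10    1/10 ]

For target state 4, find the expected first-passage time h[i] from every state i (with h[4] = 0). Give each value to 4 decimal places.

h = [5.4677, 5.5884, 5.4798, 6.1376, 0.0000]

First-step conditioning: h[4] = 0; for i ≠ 4, h[i] = 1 + Σ_k P[i][k]·h[k].
  h[0] = 1 + 3/10·h[0] + 1/5·h[1] + 1/5·h[2] + 1/10·h[3]
  h[1] = 1 + 3/10·h[0] + 1/10·h[1] + 1/10·h[2] + 3/10·h[3]
  h[2] = 1 + 1/5·h[0] + 3/10·h[1] + 1/5·h[2] + 1/10·h[3]
  h[3] = 1 + 1/5·h[0] + 1/10·h[1] + 3/10·h[2] + 3/10·h[3]
Solving the 4×4 linear system over states ≠ 4 gives exactly h = [9060/1657, 9260/1657, 9080/1657, 10170/1657, 0] (h[4] = 0 is the target).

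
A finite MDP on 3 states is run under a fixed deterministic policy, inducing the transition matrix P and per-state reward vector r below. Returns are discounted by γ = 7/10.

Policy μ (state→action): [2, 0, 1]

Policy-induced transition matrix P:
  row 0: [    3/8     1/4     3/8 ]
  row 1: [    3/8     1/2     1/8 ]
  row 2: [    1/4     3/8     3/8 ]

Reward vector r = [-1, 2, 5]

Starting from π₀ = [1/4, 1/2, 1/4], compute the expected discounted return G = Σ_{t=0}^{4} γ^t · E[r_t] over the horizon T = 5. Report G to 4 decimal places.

G = 5.1394

t=0: π = [0.2500, 0.5000, 0.2500], E[r] = 2.0000, γ^t·E[r] = 2.000000, running G = 2.000000
t=1: π = [0.3438, 0.4063, 0.2500], E[r] = 1.7188, γ^t·E[r] = 1.203125, running G = 3.203125
t=2: π = [0.3438, 0.3828, 0.2734], E[r] = 1.7891, γ^t·E[r] = 0.876641, running G = 4.079766
t=3: π = [0.3408, 0.3799, 0.2793], E[r] = 1.8154, γ^t·E[r] = 0.622692, running G = 4.702458
t=4: π = [0.3401, 0.3799, 0.2800], E[r] = 1.8198, γ^t·E[r] = 0.436940, running G = 5.139398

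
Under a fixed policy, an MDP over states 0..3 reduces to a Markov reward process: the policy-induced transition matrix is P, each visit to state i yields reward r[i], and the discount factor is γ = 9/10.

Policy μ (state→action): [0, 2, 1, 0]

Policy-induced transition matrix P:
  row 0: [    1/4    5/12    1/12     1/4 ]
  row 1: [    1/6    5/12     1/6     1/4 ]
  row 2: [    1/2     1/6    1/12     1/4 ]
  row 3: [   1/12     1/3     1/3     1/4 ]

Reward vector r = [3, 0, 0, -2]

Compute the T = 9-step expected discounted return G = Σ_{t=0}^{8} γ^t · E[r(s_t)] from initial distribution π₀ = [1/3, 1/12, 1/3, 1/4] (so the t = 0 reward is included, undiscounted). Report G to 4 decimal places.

t=0: π = [0.3333, 0.0833, 0.3333, 0.2500], E[r] = 0.5000, γ^t·E[r] = 0.500000, running G = 0.500000
t=1: π = [0.2847, 0.3125, 0.1528, 0.2500], E[r] = 0.3542, γ^t·E[r] = 0.318750, running G = 0.818750
t=2: π = [0.2205, 0.3576, 0.1719, 0.2500], E[r] = 0.1615, γ^t·E[r] = 0.130781, running G = 0.949531
t=3: π = [0.2215, 0.3529, 0.1756, 0.2500], E[r] = 0.1645, γ^t·E[r] = 0.119918, running G = 1.069449
t=4: π = [0.2228, 0.3519, 0.1752, 0.2500], E[r] = 0.1685, γ^t·E[r] = 0.110560, running G = 1.180009
t=5: π = [0.2228, 0.3520, 0.1752, 0.2500], E[r] = 0.1684, γ^t·E[r] = 0.099467, running G = 1.279476
t=6: π = [0.2228, 0.3520, 0.1752, 0.2500], E[r] = 0.1684, γ^t·E[r] = 0.089476, running G = 1.368952
t=7: π = [0.2228, 0.3520, 0.1752, 0.2500], E[r] = 0.1684, γ^t·E[r] = 0.080529, running G = 1.449481
t=8: π = [0.2228, 0.3520, 0.1752, 0.2500], E[r] = 0.1684, γ^t·E[r] = 0.072477, running G = 1.521957

G = 1.5220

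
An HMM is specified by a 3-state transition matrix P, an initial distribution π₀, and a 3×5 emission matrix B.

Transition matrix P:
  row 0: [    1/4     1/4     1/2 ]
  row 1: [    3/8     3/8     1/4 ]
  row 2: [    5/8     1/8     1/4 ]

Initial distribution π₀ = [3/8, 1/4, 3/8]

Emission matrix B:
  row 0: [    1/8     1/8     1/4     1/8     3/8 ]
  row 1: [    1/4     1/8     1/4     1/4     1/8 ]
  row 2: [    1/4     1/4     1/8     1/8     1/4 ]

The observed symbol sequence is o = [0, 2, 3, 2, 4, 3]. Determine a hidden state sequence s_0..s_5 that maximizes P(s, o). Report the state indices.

path = [2, 0, 2, 0, 2, 0]

t=0: δ = [4.688e-02, 6.250e-02, 9.375e-02]  (obs o_0=0)
t=1: δ = [1.465e-02, 5.859e-03, 2.930e-03]  ψ = [2, 1, 0]  (obs o_1=2)
t=2: δ = [4.578e-04, 9.155e-04, 9.155e-04]  ψ = [0, 0, 0]  (obs o_2=3)
t=3: δ = [1.431e-04, 8.583e-05, 2.861e-05]  ψ = [2, 1, 0]  (obs o_3=2)
t=4: δ = [1.341e-05, 4.470e-06, 1.788e-05]  ψ = [0, 0, 0]  (obs o_4=4)
t=5: δ = [1.397e-06, 8.382e-07, 8.382e-07]  ψ = [2, 0, 0]  (obs o_5=3)
backtrack: best end state = 0; path = [2, 0, 2, 0, 2, 0]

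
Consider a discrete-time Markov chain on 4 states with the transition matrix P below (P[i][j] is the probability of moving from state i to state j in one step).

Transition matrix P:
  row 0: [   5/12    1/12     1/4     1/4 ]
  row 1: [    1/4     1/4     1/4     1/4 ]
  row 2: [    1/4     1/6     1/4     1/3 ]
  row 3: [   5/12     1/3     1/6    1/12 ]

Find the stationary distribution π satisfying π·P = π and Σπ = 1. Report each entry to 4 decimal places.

Balance equations π_j = Σ_i π_i·P[i][j]:
  π_0 = 5/12·π_0 + 1/4·π_1 + 1/4·π_2 + 5/12·π_3
  π_1 = 1/12·π_0 + 1/4·π_1 + 1/6·π_2 + 1/3·π_3
  π_2 = 1/4·π_0 + 1/4·π_1 + 1/4·π_2 + 1/6·π_3
  normalize: π_0 + π_1 + π_2 + π_3 = 1
Solving the linear system gives exactly π = [9/26, 5/26, 3/13, 3/13].

π = [0.3462, 0.1923, 0.2308, 0.2308]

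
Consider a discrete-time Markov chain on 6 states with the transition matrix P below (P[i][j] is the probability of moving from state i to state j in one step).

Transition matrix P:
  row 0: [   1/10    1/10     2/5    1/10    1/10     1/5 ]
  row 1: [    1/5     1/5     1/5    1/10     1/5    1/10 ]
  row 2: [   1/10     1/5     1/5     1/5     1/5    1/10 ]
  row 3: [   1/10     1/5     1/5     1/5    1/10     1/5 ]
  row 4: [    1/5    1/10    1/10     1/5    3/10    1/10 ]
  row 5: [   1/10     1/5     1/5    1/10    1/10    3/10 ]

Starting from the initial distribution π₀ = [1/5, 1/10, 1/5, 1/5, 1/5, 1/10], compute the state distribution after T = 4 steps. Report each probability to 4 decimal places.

t=0: π = [0.2000, 0.1000, 0.2000, 0.2000, 0.2000, 0.1000]
t=1: π = [0.1300, 0.1600, 0.2200, 0.1600, 0.1700, 0.1600]
t=2: π = [0.1330, 0.1700, 0.2090, 0.1550, 0.1720, 0.1610]
t=3: π = [0.1342, 0.1695, 0.2094, 0.1536, 0.1723, 0.1610]
t=4: π = [0.1342, 0.1694, 0.2096, 0.1535, 0.1724, 0.1610]

π = [0.1342, 0.1694, 0.2096, 0.1535, 0.1724, 0.1610]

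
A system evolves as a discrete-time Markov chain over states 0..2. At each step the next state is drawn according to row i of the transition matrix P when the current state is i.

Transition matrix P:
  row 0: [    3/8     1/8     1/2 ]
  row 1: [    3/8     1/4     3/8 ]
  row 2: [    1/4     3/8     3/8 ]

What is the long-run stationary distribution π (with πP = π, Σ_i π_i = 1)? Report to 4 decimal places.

π = [0.3231, 0.2615, 0.4154]

Balance equations π_j = Σ_i π_i·P[i][j]:
  π_0 = 3/8·π_0 + 3/8·π_1 + 1/4·π_2
  π_1 = 1/8·π_0 + 1/4·π_1 + 3/8·π_2
  normalize: π_0 + π_1 + π_2 = 1
Solving the linear system gives exactly π = [21/65, 17/65, 27/65].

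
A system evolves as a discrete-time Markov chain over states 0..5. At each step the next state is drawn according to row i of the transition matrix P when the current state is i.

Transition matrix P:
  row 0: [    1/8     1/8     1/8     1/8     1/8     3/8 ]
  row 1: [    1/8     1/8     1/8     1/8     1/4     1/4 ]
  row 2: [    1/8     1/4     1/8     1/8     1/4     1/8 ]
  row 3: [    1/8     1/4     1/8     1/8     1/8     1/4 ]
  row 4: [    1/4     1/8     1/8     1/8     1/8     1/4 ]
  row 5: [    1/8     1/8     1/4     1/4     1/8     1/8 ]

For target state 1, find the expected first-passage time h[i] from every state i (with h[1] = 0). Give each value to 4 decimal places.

First-step conditioning: h[1] = 0; for i ≠ 1, h[i] = 1 + Σ_k P[i][k]·h[k].
  h[0] = 1 + 1/8·h[0] + 1/8·h[2] + 1/8·h[3] + 1/8·h[4] + 3/8·h[5]
  h[2] = 1 + 1/8·h[0] + 1/8·h[2] + 1/8·h[3] + 1/4·h[4] + 1/8·h[5]
  h[3] = 1 + 1/8·h[0] + 1/8·h[2] + 1/8·h[3] + 1/8·h[4] + 1/4·h[5]
  h[4] = 1 + 1/4·h[0] + 1/8·h[2] + 1/8·h[3] + 1/8·h[4] + 1/4·h[5]
  h[5] = 1 + 1/8·h[0] + 1/4·h[2] + 1/4·h[3] + 1/8·h[4] + 1/8·h[5]
Solving the 5×5 linear system over states ≠ 1 gives exactly h = [5320/871, 0, 4689/871, 4671/871, 5336/871, 5192/871] (h[1] = 0 is the target).

h = [6.1079, 0.0000, 5.3835, 5.3628, 6.1263, 5.9610]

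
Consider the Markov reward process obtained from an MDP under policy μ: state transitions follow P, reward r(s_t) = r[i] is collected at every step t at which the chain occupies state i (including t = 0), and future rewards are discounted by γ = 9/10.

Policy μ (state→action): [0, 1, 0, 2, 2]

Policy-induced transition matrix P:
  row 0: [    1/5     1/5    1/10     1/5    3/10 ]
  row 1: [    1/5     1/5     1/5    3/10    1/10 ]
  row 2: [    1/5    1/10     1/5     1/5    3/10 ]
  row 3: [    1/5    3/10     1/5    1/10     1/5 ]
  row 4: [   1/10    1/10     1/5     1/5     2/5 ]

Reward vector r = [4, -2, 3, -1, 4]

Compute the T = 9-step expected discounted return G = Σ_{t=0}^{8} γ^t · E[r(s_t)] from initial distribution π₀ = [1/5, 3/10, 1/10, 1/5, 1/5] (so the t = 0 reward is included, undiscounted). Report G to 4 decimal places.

t=0: π = [0.2000, 0.3000, 0.1000, 0.2000, 0.2000], E[r] = 1.1000, γ^t·E[r] = 1.100000, running G = 1.100000
t=1: π = [0.1800, 0.1900, 0.1800, 0.2100, 0.2400], E[r] = 1.6300, γ^t·E[r] = 1.467000, running G = 2.567000
t=2: π = [0.1760, 0.1790, 0.1820, 0.1980, 0.2650], E[r] = 1.7540, γ^t·E[r] = 1.420740, running G = 3.987740
t=3: π = [0.1735, 0.1751, 0.1824, 0.1981, 0.2709], E[r] = 1.7765, γ^t·E[r] = 1.295069, running G = 5.282809
t=4: π = [0.1729, 0.1745, 0.1827, 0.1977, 0.2723], E[r] = 1.7820, γ^t·E[r] = 1.169151, running G = 6.451959
t=5: π = [0.1728, 0.1743, 0.1827, 0.1977, 0.2726], E[r] = 1.7832, γ^t·E[r] = 1.052978, running G = 7.504937
t=6: π = [0.1727, 0.1742, 0.1827, 0.1977, 0.2726], E[r] = 1.7835, γ^t·E[r] = 0.947842, running G = 8.452778
t=7: π = [0.1727, 0.1742, 0.1827, 0.1977, 0.2726], E[r] = 1.7836, γ^t·E[r] = 0.853091, running G = 9.305869
t=8: π = [0.1727, 0.1742, 0.1827, 0.1977, 0.2727], E[r] = 1.7836, γ^t·E[r] = 0.767789, running G = 10.073658

G = 10.0737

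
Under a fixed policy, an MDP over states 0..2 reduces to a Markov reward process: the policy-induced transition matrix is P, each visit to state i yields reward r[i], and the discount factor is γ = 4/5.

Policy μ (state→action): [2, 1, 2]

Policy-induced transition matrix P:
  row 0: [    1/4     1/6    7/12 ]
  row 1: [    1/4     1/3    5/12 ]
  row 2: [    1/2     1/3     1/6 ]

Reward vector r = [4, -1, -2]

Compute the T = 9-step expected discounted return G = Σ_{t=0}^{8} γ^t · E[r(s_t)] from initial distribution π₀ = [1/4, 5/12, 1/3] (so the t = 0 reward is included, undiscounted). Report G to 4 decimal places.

t=0: π = [0.2500, 0.4167, 0.3333], E[r] = -0.0833, γ^t·E[r] = -0.083333, running G = -0.083333
t=1: π = [0.3333, 0.2917, 0.3750], E[r] = 0.2917, γ^t·E[r] = 0.233333, running G = 0.150000
t=2: π = [0.3438, 0.2778, 0.3785], E[r] = 0.3403, γ^t·E[r] = 0.217778, running G = 0.367778
t=3: π = [0.3446, 0.2760, 0.3793], E[r] = 0.3438, γ^t·E[r] = 0.176000, running G = 0.543778
t=4: π = [0.3448, 0.2759, 0.3793], E[r] = 0.3449, γ^t·E[r] = 0.141274, running G = 0.685052
t=5: π = [0.3448, 0.2759, 0.3793], E[r] = 0.3448, γ^t·E[r] = 0.112972, running G = 0.798024
t=6: π = [0.3448, 0.2759, 0.3793], E[r] = 0.3448, γ^t·E[r] = 0.090400, running G = 0.888423
t=7: π = [0.3448, 0.2759, 0.3793], E[r] = 0.3448, γ^t·E[r] = 0.072314, running G = 0.960737
t=8: π = [0.3448, 0.2759, 0.3793], E[r] = 0.3448, γ^t·E[r] = 0.057853, running G = 1.018590

G = 1.0186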